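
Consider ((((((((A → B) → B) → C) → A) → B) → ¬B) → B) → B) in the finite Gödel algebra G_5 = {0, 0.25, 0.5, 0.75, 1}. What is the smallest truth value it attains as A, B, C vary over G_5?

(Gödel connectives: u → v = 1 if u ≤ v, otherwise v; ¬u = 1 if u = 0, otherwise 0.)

0.25

The minimum is attained at A = 0, B = 0.25, C = 0:
  (A → B): 0 ≤ 0.25, so result = 1
  ((A → B) → B): 1 > 0.25, so result = 0.25
  (((A → B) → B) → C): 0.25 > 0, so result = 0
  ((((A → B) → B) → C) → A): 0 ≤ 0, so result = 1
  (((((A → B) → B) → C) → A) → B): 1 > 0.25, so result = 0.25
  ¬B: Gödel ¬ of 0.25 = 0 (operand ≠ 0)
  ((((((A → B) → B) → C) → A) → B) → ¬B): 0.25 > 0, so result = 0
  (((((((A → B) → B) → C) → A) → B) → ¬B) → B): 0 ≤ 0.25, so result = 1
  ((((((((A → B) → B) → C) → A) → B) → ¬B) → B) → B): 1 > 0.25, so result = 0.25
Checking all 125 assignments confirms none give a value below 0.25.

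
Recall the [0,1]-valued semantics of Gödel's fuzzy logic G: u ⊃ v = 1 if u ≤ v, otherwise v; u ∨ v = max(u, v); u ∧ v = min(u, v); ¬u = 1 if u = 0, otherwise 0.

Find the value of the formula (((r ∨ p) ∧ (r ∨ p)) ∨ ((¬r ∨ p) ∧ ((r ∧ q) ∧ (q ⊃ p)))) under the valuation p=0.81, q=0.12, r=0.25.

0.81

(r ∨ p) = max(0.25, 0.81) = 0.81
(r ∨ p) = max(0.25, 0.81) = 0.81
((r ∨ p) ∧ (r ∨ p)) = min(0.81, 0.81) = 0.81
¬r: Gödel ¬ of 0.25 = 0 (operand ≠ 0)
(¬r ∨ p) = max(0, 0.81) = 0.81
(r ∧ q) = min(0.25, 0.12) = 0.12
(q ⊃ p): 0.12 ≤ 0.81, so result = 1
((r ∧ q) ∧ (q ⊃ p)) = min(0.12, 1) = 0.12
((¬r ∨ p) ∧ ((r ∧ q) ∧ (q ⊃ p))) = min(0.81, 0.12) = 0.12
(((r ∨ p) ∧ (r ∨ p)) ∨ ((¬r ∨ p) ∧ ((r ∧ q) ∧ (q ⊃ p)))) = max(0.81, 0.12) = 0.81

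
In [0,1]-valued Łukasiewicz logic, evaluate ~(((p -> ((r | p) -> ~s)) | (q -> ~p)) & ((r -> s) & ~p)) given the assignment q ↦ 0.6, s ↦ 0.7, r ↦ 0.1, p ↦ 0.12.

(r | p) = max(0.1, 0.12) = 0.12
~s: Łukasiewicz ¬ gives 1 − 0.7 = 0.3
((r | p) -> ~s): min(1, 1 − 0.12 + 0.3) = 1
(p -> ((r | p) -> ~s)): min(1, 1 − 0.12 + 1) = 1
~p: Łukasiewicz ¬ gives 1 − 0.12 = 0.88
(q -> ~p): min(1, 1 − 0.6 + 0.88) = 1
((p -> ((r | p) -> ~s)) | (q -> ~p)) = max(1, 1) = 1
(r -> s): min(1, 1 − 0.1 + 0.7) = 1
~p: Łukasiewicz ¬ gives 1 − 0.12 = 0.88
((r -> s) & ~p) = min(1, 0.88) = 0.88
(((p -> ((r | p) -> ~s)) | (q -> ~p)) & ((r -> s) & ~p)) = min(1, 0.88) = 0.88
~(((p -> ((r | p) -> ~s)) | (q -> ~p)) & ((r -> s) & ~p)): Łukasiewicz ¬ gives 1 − 0.88 = 0.12

0.12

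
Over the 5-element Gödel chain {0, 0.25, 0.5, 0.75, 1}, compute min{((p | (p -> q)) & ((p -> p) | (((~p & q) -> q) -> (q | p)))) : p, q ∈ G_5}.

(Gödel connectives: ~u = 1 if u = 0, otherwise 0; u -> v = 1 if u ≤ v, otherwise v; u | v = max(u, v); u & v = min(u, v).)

The minimum is attained at p = 0.25, q = 0:
  (p -> q): 0.25 > 0, so result = 0
  (p | (p -> q)) = max(0.25, 0) = 0.25
  (p -> p): 0.25 ≤ 0.25, so result = 1
  ~p: Gödel ¬ of 0.25 = 0 (operand ≠ 0)
  (~p & q) = min(0, 0) = 0
  ((~p & q) -> q): 0 ≤ 0, so result = 1
  (q | p) = max(0, 0.25) = 0.25
  (((~p & q) -> q) -> (q | p)): 1 > 0.25, so result = 0.25
  ((p -> p) | (((~p & q) -> q) -> (q | p))) = max(1, 0.25) = 1
  ((p | (p -> q)) & ((p -> p) | (((~p & q) -> q) -> (q | p)))) = min(0.25, 1) = 0.25
Checking all 25 assignments confirms none give a value below 0.25.

0.25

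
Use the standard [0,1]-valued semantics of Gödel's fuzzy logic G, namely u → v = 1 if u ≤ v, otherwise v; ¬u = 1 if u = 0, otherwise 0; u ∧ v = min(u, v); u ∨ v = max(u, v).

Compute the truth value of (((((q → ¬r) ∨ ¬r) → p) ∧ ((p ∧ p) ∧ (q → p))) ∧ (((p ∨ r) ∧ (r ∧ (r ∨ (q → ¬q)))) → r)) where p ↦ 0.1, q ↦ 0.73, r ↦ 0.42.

¬r: Gödel ¬ of 0.42 = 0 (operand ≠ 0)
(q → ¬r): 0.73 > 0, so result = 0
¬r: Gödel ¬ of 0.42 = 0 (operand ≠ 0)
((q → ¬r) ∨ ¬r) = max(0, 0) = 0
(((q → ¬r) ∨ ¬r) → p): 0 ≤ 0.1, so result = 1
(p ∧ p) = min(0.1, 0.1) = 0.1
(q → p): 0.73 > 0.1, so result = 0.1
((p ∧ p) ∧ (q → p)) = min(0.1, 0.1) = 0.1
((((q → ¬r) ∨ ¬r) → p) ∧ ((p ∧ p) ∧ (q → p))) = min(1, 0.1) = 0.1
(p ∨ r) = max(0.1, 0.42) = 0.42
¬q: Gödel ¬ of 0.73 = 0 (operand ≠ 0)
(q → ¬q): 0.73 > 0, so result = 0
(r ∨ (q → ¬q)) = max(0.42, 0) = 0.42
(r ∧ (r ∨ (q → ¬q))) = min(0.42, 0.42) = 0.42
((p ∨ r) ∧ (r ∧ (r ∨ (q → ¬q)))) = min(0.42, 0.42) = 0.42
(((p ∨ r) ∧ (r ∧ (r ∨ (q → ¬q)))) → r): 0.42 ≤ 0.42, so result = 1
(((((q → ¬r) ∨ ¬r) → p) ∧ ((p ∧ p) ∧ (q → p))) ∧ (((p ∨ r) ∧ (r ∧ (r ∨ (q → ¬q)))) → r)) = min(0.1, 1) = 0.1

0.10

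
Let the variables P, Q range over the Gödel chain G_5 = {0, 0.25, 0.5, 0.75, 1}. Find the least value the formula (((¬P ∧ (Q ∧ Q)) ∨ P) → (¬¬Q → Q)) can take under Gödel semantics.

The minimum is attained at P = 0.5, Q = 0.25:
  ¬P: Gödel ¬ of 0.5 = 0 (operand ≠ 0)
  (Q ∧ Q) = min(0.25, 0.25) = 0.25
  (¬P ∧ (Q ∧ Q)) = min(0, 0.25) = 0
  ((¬P ∧ (Q ∧ Q)) ∨ P) = max(0, 0.5) = 0.5
  ¬Q: Gödel ¬ of 0.25 = 0 (operand ≠ 0)
  ¬¬Q: Gödel ¬ of 0 = 1 (operand is 0)
  (¬¬Q → Q): 1 > 0.25, so result = 0.25
  (((¬P ∧ (Q ∧ Q)) ∨ P) → (¬¬Q → Q)): 0.5 > 0.25, so result = 0.25
Checking all 25 assignments confirms none give a value below 0.25.

0.25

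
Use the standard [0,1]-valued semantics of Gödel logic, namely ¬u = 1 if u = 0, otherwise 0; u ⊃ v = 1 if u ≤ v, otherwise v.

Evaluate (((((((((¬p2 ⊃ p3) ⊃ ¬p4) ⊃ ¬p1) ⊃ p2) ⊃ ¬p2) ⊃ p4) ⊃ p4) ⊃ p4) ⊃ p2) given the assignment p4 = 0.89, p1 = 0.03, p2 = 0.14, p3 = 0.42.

0.14

¬p2: Gödel ¬ of 0.14 = 0 (operand ≠ 0)
(¬p2 ⊃ p3): 0 ≤ 0.42, so result = 1
¬p4: Gödel ¬ of 0.89 = 0 (operand ≠ 0)
((¬p2 ⊃ p3) ⊃ ¬p4): 1 > 0, so result = 0
¬p1: Gödel ¬ of 0.03 = 0 (operand ≠ 0)
(((¬p2 ⊃ p3) ⊃ ¬p4) ⊃ ¬p1): 0 ≤ 0, so result = 1
((((¬p2 ⊃ p3) ⊃ ¬p4) ⊃ ¬p1) ⊃ p2): 1 > 0.14, so result = 0.14
¬p2: Gödel ¬ of 0.14 = 0 (operand ≠ 0)
(((((¬p2 ⊃ p3) ⊃ ¬p4) ⊃ ¬p1) ⊃ p2) ⊃ ¬p2): 0.14 > 0, so result = 0
((((((¬p2 ⊃ p3) ⊃ ¬p4) ⊃ ¬p1) ⊃ p2) ⊃ ¬p2) ⊃ p4): 0 ≤ 0.89, so result = 1
(((((((¬p2 ⊃ p3) ⊃ ¬p4) ⊃ ¬p1) ⊃ p2) ⊃ ¬p2) ⊃ p4) ⊃ p4): 1 > 0.89, so result = 0.89
((((((((¬p2 ⊃ p3) ⊃ ¬p4) ⊃ ¬p1) ⊃ p2) ⊃ ¬p2) ⊃ p4) ⊃ p4) ⊃ p4): 0.89 ≤ 0.89, so result = 1
(((((((((¬p2 ⊃ p3) ⊃ ¬p4) ⊃ ¬p1) ⊃ p2) ⊃ ¬p2) ⊃ p4) ⊃ p4) ⊃ p4) ⊃ p2): 1 > 0.14, so result = 0.14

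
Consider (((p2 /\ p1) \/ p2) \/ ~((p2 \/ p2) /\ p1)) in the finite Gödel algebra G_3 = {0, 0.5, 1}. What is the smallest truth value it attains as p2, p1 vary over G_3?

The minimum is attained at p2 = 0.5, p1 = 0.5:
  (p2 /\ p1) = min(0.5, 0.5) = 0.5
  ((p2 /\ p1) \/ p2) = max(0.5, 0.5) = 0.5
  (p2 \/ p2) = max(0.5, 0.5) = 0.5
  ((p2 \/ p2) /\ p1) = min(0.5, 0.5) = 0.5
  ~((p2 \/ p2) /\ p1): Gödel ¬ of 0.5 = 0 (operand ≠ 0)
  (((p2 /\ p1) \/ p2) \/ ~((p2 \/ p2) /\ p1)) = max(0.5, 0) = 0.5
Checking all 9 assignments confirms none give a value below 0.50.

0.50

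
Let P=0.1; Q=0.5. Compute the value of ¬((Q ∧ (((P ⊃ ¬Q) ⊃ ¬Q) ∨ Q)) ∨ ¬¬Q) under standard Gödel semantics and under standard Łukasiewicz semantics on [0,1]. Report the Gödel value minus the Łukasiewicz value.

Gödel evaluation:
  ¬Q: Gödel ¬ of 0.5 = 0 (operand ≠ 0)
  (P ⊃ ¬Q): 0.1 > 0, so result = 0
  ¬Q: Gödel ¬ of 0.5 = 0 (operand ≠ 0)
  ((P ⊃ ¬Q) ⊃ ¬Q): 0 ≤ 0, so result = 1
  (((P ⊃ ¬Q) ⊃ ¬Q) ∨ Q) = max(1, 0.5) = 1
  (Q ∧ (((P ⊃ ¬Q) ⊃ ¬Q) ∨ Q)) = min(0.5, 1) = 0.5
  ¬Q: Gödel ¬ of 0.5 = 0 (operand ≠ 0)
  ¬¬Q: Gödel ¬ of 0 = 1 (operand is 0)
  ((Q ∧ (((P ⊃ ¬Q) ⊃ ¬Q) ∨ Q)) ∨ ¬¬Q) = max(0.5, 1) = 1
  ¬((Q ∧ (((P ⊃ ¬Q) ⊃ ¬Q) ∨ Q)) ∨ ¬¬Q): Gödel ¬ of 1 = 0 (operand ≠ 0)
  Gödel value = 0
Łukasiewicz evaluation:
  ¬Q: Łukasiewicz ¬ gives 1 − 0.5 = 0.5
  (P ⊃ ¬Q): min(1, 1 − 0.1 + 0.5) = 1
  ¬Q: Łukasiewicz ¬ gives 1 − 0.5 = 0.5
  ((P ⊃ ¬Q) ⊃ ¬Q): min(1, 1 − 1 + 0.5) = 0.5
  (((P ⊃ ¬Q) ⊃ ¬Q) ∨ Q) = max(0.5, 0.5) = 0.5
  (Q ∧ (((P ⊃ ¬Q) ⊃ ¬Q) ∨ Q)) = min(0.5, 0.5) = 0.5
  ¬Q: Łukasiewicz ¬ gives 1 − 0.5 = 0.5
  ¬¬Q: Łukasiewicz ¬ gives 1 − 0.5 = 0.5
  ((Q ∧ (((P ⊃ ¬Q) ⊃ ¬Q) ∨ Q)) ∨ ¬¬Q) = max(0.5, 0.5) = 0.5
  ¬((Q ∧ (((P ⊃ ¬Q) ⊃ ¬Q) ∨ Q)) ∨ ¬¬Q): Łukasiewicz ¬ gives 1 − 0.5 = 0.5
  Łukasiewicz value = 0.5
Difference: 0 − 0.5 = -0.50

-0.50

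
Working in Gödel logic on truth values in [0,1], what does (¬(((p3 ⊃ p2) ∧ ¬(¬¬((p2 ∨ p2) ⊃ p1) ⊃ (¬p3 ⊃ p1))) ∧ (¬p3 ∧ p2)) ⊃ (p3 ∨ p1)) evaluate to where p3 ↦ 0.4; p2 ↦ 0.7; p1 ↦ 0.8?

(p3 ⊃ p2): 0.4 ≤ 0.7, so result = 1
(p2 ∨ p2) = max(0.7, 0.7) = 0.7
((p2 ∨ p2) ⊃ p1): 0.7 ≤ 0.8, so result = 1
¬((p2 ∨ p2) ⊃ p1): Gödel ¬ of 1 = 0 (operand ≠ 0)
¬¬((p2 ∨ p2) ⊃ p1): Gödel ¬ of 0 = 1 (operand is 0)
¬p3: Gödel ¬ of 0.4 = 0 (operand ≠ 0)
(¬p3 ⊃ p1): 0 ≤ 0.8, so result = 1
(¬¬((p2 ∨ p2) ⊃ p1) ⊃ (¬p3 ⊃ p1)): 1 ≤ 1, so result = 1
¬(¬¬((p2 ∨ p2) ⊃ p1) ⊃ (¬p3 ⊃ p1)): Gödel ¬ of 1 = 0 (operand ≠ 0)
((p3 ⊃ p2) ∧ ¬(¬¬((p2 ∨ p2) ⊃ p1) ⊃ (¬p3 ⊃ p1))) = min(1, 0) = 0
¬p3: Gödel ¬ of 0.4 = 0 (operand ≠ 0)
(¬p3 ∧ p2) = min(0, 0.7) = 0
(((p3 ⊃ p2) ∧ ¬(¬¬((p2 ∨ p2) ⊃ p1) ⊃ (¬p3 ⊃ p1))) ∧ (¬p3 ∧ p2)) = min(0, 0) = 0
¬(((p3 ⊃ p2) ∧ ¬(¬¬((p2 ∨ p2) ⊃ p1) ⊃ (¬p3 ⊃ p1))) ∧ (¬p3 ∧ p2)): Gödel ¬ of 0 = 1 (operand is 0)
(p3 ∨ p1) = max(0.4, 0.8) = 0.8
(¬(((p3 ⊃ p2) ∧ ¬(¬¬((p2 ∨ p2) ⊃ p1) ⊃ (¬p3 ⊃ p1))) ∧ (¬p3 ∧ p2)) ⊃ (p3 ∨ p1)): 1 > 0.8, so result = 0.8

0.80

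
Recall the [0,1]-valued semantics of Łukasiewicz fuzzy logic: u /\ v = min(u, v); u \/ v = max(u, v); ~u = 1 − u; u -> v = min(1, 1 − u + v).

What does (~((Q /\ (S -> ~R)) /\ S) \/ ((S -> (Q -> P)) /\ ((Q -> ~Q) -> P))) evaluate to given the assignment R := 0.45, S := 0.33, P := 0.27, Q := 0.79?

~R: Łukasiewicz ¬ gives 1 − 0.45 = 0.55
(S -> ~R): min(1, 1 − 0.33 + 0.55) = 1
(Q /\ (S -> ~R)) = min(0.79, 1) = 0.79
((Q /\ (S -> ~R)) /\ S) = min(0.79, 0.33) = 0.33
~((Q /\ (S -> ~R)) /\ S): Łukasiewicz ¬ gives 1 − 0.33 = 0.67
(Q -> P): min(1, 1 − 0.79 + 0.27) = 0.48
(S -> (Q -> P)): min(1, 1 − 0.33 + 0.48) = 1
~Q: Łukasiewicz ¬ gives 1 − 0.79 = 0.21
(Q -> ~Q): min(1, 1 − 0.79 + 0.21) = 0.42
((Q -> ~Q) -> P): min(1, 1 − 0.42 + 0.27) = 0.85
((S -> (Q -> P)) /\ ((Q -> ~Q) -> P)) = min(1, 0.85) = 0.85
(~((Q /\ (S -> ~R)) /\ S) \/ ((S -> (Q -> P)) /\ ((Q -> ~Q) -> P))) = max(0.67, 0.85) = 0.85

0.85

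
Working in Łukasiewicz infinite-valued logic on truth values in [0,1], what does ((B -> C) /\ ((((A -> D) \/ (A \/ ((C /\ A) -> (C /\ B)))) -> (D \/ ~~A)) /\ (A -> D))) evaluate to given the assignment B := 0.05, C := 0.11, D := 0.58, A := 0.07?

0.58

(B -> C): min(1, 1 − 0.05 + 0.11) = 1
(A -> D): min(1, 1 − 0.07 + 0.58) = 1
(C /\ A) = min(0.11, 0.07) = 0.07
(C /\ B) = min(0.11, 0.05) = 0.05
((C /\ A) -> (C /\ B)): min(1, 1 − 0.07 + 0.05) = 0.98
(A \/ ((C /\ A) -> (C /\ B))) = max(0.07, 0.98) = 0.98
((A -> D) \/ (A \/ ((C /\ A) -> (C /\ B)))) = max(1, 0.98) = 1
~A: Łukasiewicz ¬ gives 1 − 0.07 = 0.93
~~A: Łukasiewicz ¬ gives 1 − 0.93 = 0.07
(D \/ ~~A) = max(0.58, 0.07) = 0.58
(((A -> D) \/ (A \/ ((C /\ A) -> (C /\ B)))) -> (D \/ ~~A)): min(1, 1 − 1 + 0.58) = 0.58
(A -> D): min(1, 1 − 0.07 + 0.58) = 1
((((A -> D) \/ (A \/ ((C /\ A) -> (C /\ B)))) -> (D \/ ~~A)) /\ (A -> D)) = min(0.58, 1) = 0.58
((B -> C) /\ ((((A -> D) \/ (A \/ ((C /\ A) -> (C /\ B)))) -> (D \/ ~~A)) /\ (A -> D))) = min(1, 0.58) = 0.58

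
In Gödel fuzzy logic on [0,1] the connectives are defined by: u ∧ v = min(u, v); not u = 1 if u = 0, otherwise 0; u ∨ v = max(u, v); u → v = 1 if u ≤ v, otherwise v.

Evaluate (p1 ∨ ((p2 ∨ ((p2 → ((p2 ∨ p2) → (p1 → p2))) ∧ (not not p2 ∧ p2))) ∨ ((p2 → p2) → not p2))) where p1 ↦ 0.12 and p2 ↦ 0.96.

0.96

(p2 ∨ p2) = max(0.96, 0.96) = 0.96
(p1 → p2): 0.12 ≤ 0.96, so result = 1
((p2 ∨ p2) → (p1 → p2)): 0.96 ≤ 1, so result = 1
(p2 → ((p2 ∨ p2) → (p1 → p2))): 0.96 ≤ 1, so result = 1
not p2: Gödel ¬ of 0.96 = 0 (operand ≠ 0)
not not p2: Gödel ¬ of 0 = 1 (operand is 0)
(not not p2 ∧ p2) = min(1, 0.96) = 0.96
((p2 → ((p2 ∨ p2) → (p1 → p2))) ∧ (not not p2 ∧ p2)) = min(1, 0.96) = 0.96
(p2 ∨ ((p2 → ((p2 ∨ p2) → (p1 → p2))) ∧ (not not p2 ∧ p2))) = max(0.96, 0.96) = 0.96
(p2 → p2): 0.96 ≤ 0.96, so result = 1
not p2: Gödel ¬ of 0.96 = 0 (operand ≠ 0)
((p2 → p2) → not p2): 1 > 0, so result = 0
((p2 ∨ ((p2 → ((p2 ∨ p2) → (p1 → p2))) ∧ (not not p2 ∧ p2))) ∨ ((p2 → p2) → not p2)) = max(0.96, 0) = 0.96
(p1 ∨ ((p2 ∨ ((p2 → ((p2 ∨ p2) → (p1 → p2))) ∧ (not not p2 ∧ p2))) ∨ ((p2 → p2) → not p2))) = max(0.12, 0.96) = 0.96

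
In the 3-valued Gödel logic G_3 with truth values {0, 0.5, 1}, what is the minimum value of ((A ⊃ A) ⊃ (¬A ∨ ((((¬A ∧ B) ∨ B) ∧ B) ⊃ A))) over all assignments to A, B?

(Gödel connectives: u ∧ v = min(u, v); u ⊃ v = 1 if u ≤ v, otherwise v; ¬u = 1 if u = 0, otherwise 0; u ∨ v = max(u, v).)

0.50

The minimum is attained at A = 0.5, B = 1:
  (A ⊃ A): 0.5 ≤ 0.5, so result = 1
  ¬A: Gödel ¬ of 0.5 = 0 (operand ≠ 0)
  ¬A: Gödel ¬ of 0.5 = 0 (operand ≠ 0)
  (¬A ∧ B) = min(0, 1) = 0
  ((¬A ∧ B) ∨ B) = max(0, 1) = 1
  (((¬A ∧ B) ∨ B) ∧ B) = min(1, 1) = 1
  ((((¬A ∧ B) ∨ B) ∧ B) ⊃ A): 1 > 0.5, so result = 0.5
  (¬A ∨ ((((¬A ∧ B) ∨ B) ∧ B) ⊃ A)) = max(0, 0.5) = 0.5
  ((A ⊃ A) ⊃ (¬A ∨ ((((¬A ∧ B) ∨ B) ∧ B) ⊃ A))): 1 > 0.5, so result = 0.5
Checking all 9 assignments confirms none give a value below 0.50.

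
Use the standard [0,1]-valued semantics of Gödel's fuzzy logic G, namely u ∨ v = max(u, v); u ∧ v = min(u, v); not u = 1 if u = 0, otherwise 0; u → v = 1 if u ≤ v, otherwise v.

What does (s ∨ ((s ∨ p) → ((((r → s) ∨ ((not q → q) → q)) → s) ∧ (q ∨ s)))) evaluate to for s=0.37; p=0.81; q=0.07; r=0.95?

(s ∨ p) = max(0.37, 0.81) = 0.81
(r → s): 0.95 > 0.37, so result = 0.37
not q: Gödel ¬ of 0.07 = 0 (operand ≠ 0)
(not q → q): 0 ≤ 0.07, so result = 1
((not q → q) → q): 1 > 0.07, so result = 0.07
((r → s) ∨ ((not q → q) → q)) = max(0.37, 0.07) = 0.37
(((r → s) ∨ ((not q → q) → q)) → s): 0.37 ≤ 0.37, so result = 1
(q ∨ s) = max(0.07, 0.37) = 0.37
((((r → s) ∨ ((not q → q) → q)) → s) ∧ (q ∨ s)) = min(1, 0.37) = 0.37
((s ∨ p) → ((((r → s) ∨ ((not q → q) → q)) → s) ∧ (q ∨ s))): 0.81 > 0.37, so result = 0.37
(s ∨ ((s ∨ p) → ((((r → s) ∨ ((not q → q) → q)) → s) ∧ (q ∨ s)))) = max(0.37, 0.37) = 0.37

0.37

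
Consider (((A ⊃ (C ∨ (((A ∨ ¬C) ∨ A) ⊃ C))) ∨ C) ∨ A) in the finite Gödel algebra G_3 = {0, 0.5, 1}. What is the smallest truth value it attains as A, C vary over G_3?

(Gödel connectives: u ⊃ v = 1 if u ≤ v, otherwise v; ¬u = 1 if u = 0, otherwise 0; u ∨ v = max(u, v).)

0.50

The minimum is attained at A = 0.5, C = 0:
  ¬C: Gödel ¬ of 0 = 1 (operand is 0)
  (A ∨ ¬C) = max(0.5, 1) = 1
  ((A ∨ ¬C) ∨ A) = max(1, 0.5) = 1
  (((A ∨ ¬C) ∨ A) ⊃ C): 1 > 0, so result = 0
  (C ∨ (((A ∨ ¬C) ∨ A) ⊃ C)) = max(0, 0) = 0
  (A ⊃ (C ∨ (((A ∨ ¬C) ∨ A) ⊃ C))): 0.5 > 0, so result = 0
  ((A ⊃ (C ∨ (((A ∨ ¬C) ∨ A) ⊃ C))) ∨ C) = max(0, 0) = 0
  (((A ⊃ (C ∨ (((A ∨ ¬C) ∨ A) ⊃ C))) ∨ C) ∨ A) = max(0, 0.5) = 0.5
Checking all 9 assignments confirms none give a value below 0.50.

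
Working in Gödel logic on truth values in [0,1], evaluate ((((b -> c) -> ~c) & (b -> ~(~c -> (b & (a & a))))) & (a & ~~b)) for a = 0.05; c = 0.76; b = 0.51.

0.00

(b -> c): 0.51 ≤ 0.76, so result = 1
~c: Gödel ¬ of 0.76 = 0 (operand ≠ 0)
((b -> c) -> ~c): 1 > 0, so result = 0
~c: Gödel ¬ of 0.76 = 0 (operand ≠ 0)
(a & a) = min(0.05, 0.05) = 0.05
(b & (a & a)) = min(0.51, 0.05) = 0.05
(~c -> (b & (a & a))): 0 ≤ 0.05, so result = 1
~(~c -> (b & (a & a))): Gödel ¬ of 1 = 0 (operand ≠ 0)
(b -> ~(~c -> (b & (a & a)))): 0.51 > 0, so result = 0
(((b -> c) -> ~c) & (b -> ~(~c -> (b & (a & a))))) = min(0, 0) = 0
~b: Gödel ¬ of 0.51 = 0 (operand ≠ 0)
~~b: Gödel ¬ of 0 = 1 (operand is 0)
(a & ~~b) = min(0.05, 1) = 0.05
((((b -> c) -> ~c) & (b -> ~(~c -> (b & (a & a))))) & (a & ~~b)) = min(0, 0.05) = 0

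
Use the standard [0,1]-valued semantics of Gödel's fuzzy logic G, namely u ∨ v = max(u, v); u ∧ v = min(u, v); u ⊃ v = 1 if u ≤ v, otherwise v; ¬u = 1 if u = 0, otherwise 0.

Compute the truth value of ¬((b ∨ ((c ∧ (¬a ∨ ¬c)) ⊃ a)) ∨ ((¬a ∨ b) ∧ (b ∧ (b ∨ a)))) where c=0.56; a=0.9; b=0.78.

0.00

¬a: Gödel ¬ of 0.9 = 0 (operand ≠ 0)
¬c: Gödel ¬ of 0.56 = 0 (operand ≠ 0)
(¬a ∨ ¬c) = max(0, 0) = 0
(c ∧ (¬a ∨ ¬c)) = min(0.56, 0) = 0
((c ∧ (¬a ∨ ¬c)) ⊃ a): 0 ≤ 0.9, so result = 1
(b ∨ ((c ∧ (¬a ∨ ¬c)) ⊃ a)) = max(0.78, 1) = 1
¬a: Gödel ¬ of 0.9 = 0 (operand ≠ 0)
(¬a ∨ b) = max(0, 0.78) = 0.78
(b ∨ a) = max(0.78, 0.9) = 0.9
(b ∧ (b ∨ a)) = min(0.78, 0.9) = 0.78
((¬a ∨ b) ∧ (b ∧ (b ∨ a))) = min(0.78, 0.78) = 0.78
((b ∨ ((c ∧ (¬a ∨ ¬c)) ⊃ a)) ∨ ((¬a ∨ b) ∧ (b ∧ (b ∨ a)))) = max(1, 0.78) = 1
¬((b ∨ ((c ∧ (¬a ∨ ¬c)) ⊃ a)) ∨ ((¬a ∨ b) ∧ (b ∧ (b ∨ a)))): Gödel ¬ of 1 = 0 (operand ≠ 0)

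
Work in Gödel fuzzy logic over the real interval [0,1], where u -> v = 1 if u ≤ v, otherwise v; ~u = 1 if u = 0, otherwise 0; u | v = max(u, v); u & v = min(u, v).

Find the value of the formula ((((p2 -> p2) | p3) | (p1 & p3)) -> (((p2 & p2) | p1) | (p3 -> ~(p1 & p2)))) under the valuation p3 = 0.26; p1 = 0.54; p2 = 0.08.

0.54

(p2 -> p2): 0.08 ≤ 0.08, so result = 1
((p2 -> p2) | p3) = max(1, 0.26) = 1
(p1 & p3) = min(0.54, 0.26) = 0.26
(((p2 -> p2) | p3) | (p1 & p3)) = max(1, 0.26) = 1
(p2 & p2) = min(0.08, 0.08) = 0.08
((p2 & p2) | p1) = max(0.08, 0.54) = 0.54
(p1 & p2) = min(0.54, 0.08) = 0.08
~(p1 & p2): Gödel ¬ of 0.08 = 0 (operand ≠ 0)
(p3 -> ~(p1 & p2)): 0.26 > 0, so result = 0
(((p2 & p2) | p1) | (p3 -> ~(p1 & p2))) = max(0.54, 0) = 0.54
((((p2 -> p2) | p3) | (p1 & p3)) -> (((p2 & p2) | p1) | (p3 -> ~(p1 & p2)))): 1 > 0.54, so result = 0.54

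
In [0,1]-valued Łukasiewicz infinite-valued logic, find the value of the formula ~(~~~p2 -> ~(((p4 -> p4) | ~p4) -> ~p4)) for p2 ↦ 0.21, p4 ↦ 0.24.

0.55

~p2: Łukasiewicz ¬ gives 1 − 0.21 = 0.79
~~p2: Łukasiewicz ¬ gives 1 − 0.79 = 0.21
~~~p2: Łukasiewicz ¬ gives 1 − 0.21 = 0.79
(p4 -> p4): min(1, 1 − 0.24 + 0.24) = 1
~p4: Łukasiewicz ¬ gives 1 − 0.24 = 0.76
((p4 -> p4) | ~p4) = max(1, 0.76) = 1
~p4: Łukasiewicz ¬ gives 1 − 0.24 = 0.76
(((p4 -> p4) | ~p4) -> ~p4): min(1, 1 − 1 + 0.76) = 0.76
~(((p4 -> p4) | ~p4) -> ~p4): Łukasiewicz ¬ gives 1 − 0.76 = 0.24
(~~~p2 -> ~(((p4 -> p4) | ~p4) -> ~p4)): min(1, 1 − 0.79 + 0.24) = 0.45
~(~~~p2 -> ~(((p4 -> p4) | ~p4) -> ~p4)): Łukasiewicz ¬ gives 1 − 0.45 = 0.55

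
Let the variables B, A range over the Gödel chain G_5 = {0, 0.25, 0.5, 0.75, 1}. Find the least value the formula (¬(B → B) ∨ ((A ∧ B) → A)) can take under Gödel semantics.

1.00

Every assignment gives 1. For instance at B = 0, A = 0:
  (B → B): 0 ≤ 0, so result = 1
  ¬(B → B): Gödel ¬ of 1 = 0 (operand ≠ 0)
  (A ∧ B) = min(0, 0) = 0
  ((A ∧ B) → A): 0 ≤ 0, so result = 1
  (¬(B → B) ∨ ((A ∧ B) → A)) = max(0, 1) = 1
All 25 assignments give value 1 — the formula is a G_5-tautology.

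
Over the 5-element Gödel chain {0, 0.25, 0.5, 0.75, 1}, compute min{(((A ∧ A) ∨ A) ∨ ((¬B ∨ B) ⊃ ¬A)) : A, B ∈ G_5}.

The minimum is attained at A = 0.25, B = 0:
  (A ∧ A) = min(0.25, 0.25) = 0.25
  ((A ∧ A) ∨ A) = max(0.25, 0.25) = 0.25
  ¬B: Gödel ¬ of 0 = 1 (operand is 0)
  (¬B ∨ B) = max(1, 0) = 1
  ¬A: Gödel ¬ of 0.25 = 0 (operand ≠ 0)
  ((¬B ∨ B) ⊃ ¬A): 1 > 0, so result = 0
  (((A ∧ A) ∨ A) ∨ ((¬B ∨ B) ⊃ ¬A)) = max(0.25, 0) = 0.25
Checking all 25 assignments confirms none give a value below 0.25.

0.25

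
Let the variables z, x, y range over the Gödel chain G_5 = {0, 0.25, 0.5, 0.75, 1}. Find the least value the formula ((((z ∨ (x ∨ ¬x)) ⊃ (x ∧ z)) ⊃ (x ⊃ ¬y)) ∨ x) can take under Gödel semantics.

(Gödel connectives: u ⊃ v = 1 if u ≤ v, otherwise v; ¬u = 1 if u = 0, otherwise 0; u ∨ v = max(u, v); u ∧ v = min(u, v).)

0.25

The minimum is attained at z = 0.25, x = 0.25, y = 0.25:
  ¬x: Gödel ¬ of 0.25 = 0 (operand ≠ 0)
  (x ∨ ¬x) = max(0.25, 0) = 0.25
  (z ∨ (x ∨ ¬x)) = max(0.25, 0.25) = 0.25
  (x ∧ z) = min(0.25, 0.25) = 0.25
  ((z ∨ (x ∨ ¬x)) ⊃ (x ∧ z)): 0.25 ≤ 0.25, so result = 1
  ¬y: Gödel ¬ of 0.25 = 0 (operand ≠ 0)
  (x ⊃ ¬y): 0.25 > 0, so result = 0
  (((z ∨ (x ∨ ¬x)) ⊃ (x ∧ z)) ⊃ (x ⊃ ¬y)): 1 > 0, so result = 0
  ((((z ∨ (x ∨ ¬x)) ⊃ (x ∧ z)) ⊃ (x ⊃ ¬y)) ∨ x) = max(0, 0.25) = 0.25
Checking all 125 assignments confirms none give a value below 0.25.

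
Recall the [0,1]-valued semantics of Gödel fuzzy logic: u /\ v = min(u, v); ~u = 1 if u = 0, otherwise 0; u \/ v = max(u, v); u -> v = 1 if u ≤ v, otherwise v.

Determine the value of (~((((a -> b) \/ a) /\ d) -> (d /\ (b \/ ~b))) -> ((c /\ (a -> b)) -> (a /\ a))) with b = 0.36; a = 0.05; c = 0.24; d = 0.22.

1.00

(a -> b): 0.05 ≤ 0.36, so result = 1
((a -> b) \/ a) = max(1, 0.05) = 1
(((a -> b) \/ a) /\ d) = min(1, 0.22) = 0.22
~b: Gödel ¬ of 0.36 = 0 (operand ≠ 0)
(b \/ ~b) = max(0.36, 0) = 0.36
(d /\ (b \/ ~b)) = min(0.22, 0.36) = 0.22
((((a -> b) \/ a) /\ d) -> (d /\ (b \/ ~b))): 0.22 ≤ 0.22, so result = 1
~((((a -> b) \/ a) /\ d) -> (d /\ (b \/ ~b))): Gödel ¬ of 1 = 0 (operand ≠ 0)
(a -> b): 0.05 ≤ 0.36, so result = 1
(c /\ (a -> b)) = min(0.24, 1) = 0.24
(a /\ a) = min(0.05, 0.05) = 0.05
((c /\ (a -> b)) -> (a /\ a)): 0.24 > 0.05, so result = 0.05
(~((((a -> b) \/ a) /\ d) -> (d /\ (b \/ ~b))) -> ((c /\ (a -> b)) -> (a /\ a))): 0 ≤ 0.05, so result = 1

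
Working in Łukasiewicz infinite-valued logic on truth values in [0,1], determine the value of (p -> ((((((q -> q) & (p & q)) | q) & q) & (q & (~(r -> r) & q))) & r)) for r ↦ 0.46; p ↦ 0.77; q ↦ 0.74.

(q -> q): min(1, 1 − 0.74 + 0.74) = 1
(p & q) = min(0.77, 0.74) = 0.74
((q -> q) & (p & q)) = min(1, 0.74) = 0.74
(((q -> q) & (p & q)) | q) = max(0.74, 0.74) = 0.74
((((q -> q) & (p & q)) | q) & q) = min(0.74, 0.74) = 0.74
(r -> r): min(1, 1 − 0.46 + 0.46) = 1
~(r -> r): Łukasiewicz ¬ gives 1 − 1 = 0
(~(r -> r) & q) = min(0, 0.74) = 0
(q & (~(r -> r) & q)) = min(0.74, 0) = 0
(((((q -> q) & (p & q)) | q) & q) & (q & (~(r -> r) & q))) = min(0.74, 0) = 0
((((((q -> q) & (p & q)) | q) & q) & (q & (~(r -> r) & q))) & r) = min(0, 0.46) = 0
(p -> ((((((q -> q) & (p & q)) | q) & q) & (q & (~(r -> r) & q))) & r)): min(1, 1 − 0.77 + 0) = 0.23

0.23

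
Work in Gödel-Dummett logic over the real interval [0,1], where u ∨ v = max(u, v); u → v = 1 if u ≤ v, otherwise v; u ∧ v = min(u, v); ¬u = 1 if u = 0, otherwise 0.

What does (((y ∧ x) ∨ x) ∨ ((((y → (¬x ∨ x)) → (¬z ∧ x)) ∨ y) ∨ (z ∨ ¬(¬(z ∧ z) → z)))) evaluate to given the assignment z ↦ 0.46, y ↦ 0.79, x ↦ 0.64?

(y ∧ x) = min(0.79, 0.64) = 0.64
((y ∧ x) ∨ x) = max(0.64, 0.64) = 0.64
¬x: Gödel ¬ of 0.64 = 0 (operand ≠ 0)
(¬x ∨ x) = max(0, 0.64) = 0.64
(y → (¬x ∨ x)): 0.79 > 0.64, so result = 0.64
¬z: Gödel ¬ of 0.46 = 0 (operand ≠ 0)
(¬z ∧ x) = min(0, 0.64) = 0
((y → (¬x ∨ x)) → (¬z ∧ x)): 0.64 > 0, so result = 0
(((y → (¬x ∨ x)) → (¬z ∧ x)) ∨ y) = max(0, 0.79) = 0.79
(z ∧ z) = min(0.46, 0.46) = 0.46
¬(z ∧ z): Gödel ¬ of 0.46 = 0 (operand ≠ 0)
(¬(z ∧ z) → z): 0 ≤ 0.46, so result = 1
¬(¬(z ∧ z) → z): Gödel ¬ of 1 = 0 (operand ≠ 0)
(z ∨ ¬(¬(z ∧ z) → z)) = max(0.46, 0) = 0.46
((((y → (¬x ∨ x)) → (¬z ∧ x)) ∨ y) ∨ (z ∨ ¬(¬(z ∧ z) → z))) = max(0.79, 0.46) = 0.79
(((y ∧ x) ∨ x) ∨ ((((y → (¬x ∨ x)) → (¬z ∧ x)) ∨ y) ∨ (z ∨ ¬(¬(z ∧ z) → z)))) = max(0.64, 0.79) = 0.79

0.79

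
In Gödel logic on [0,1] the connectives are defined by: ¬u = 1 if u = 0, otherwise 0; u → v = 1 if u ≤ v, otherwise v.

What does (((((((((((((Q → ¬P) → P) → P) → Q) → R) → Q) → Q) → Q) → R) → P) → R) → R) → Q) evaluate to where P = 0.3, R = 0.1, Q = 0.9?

0.90

¬P: Gödel ¬ of 0.3 = 0 (operand ≠ 0)
(Q → ¬P): 0.9 > 0, so result = 0
((Q → ¬P) → P): 0 ≤ 0.3, so result = 1
(((Q → ¬P) → P) → P): 1 > 0.3, so result = 0.3
((((Q → ¬P) → P) → P) → Q): 0.3 ≤ 0.9, so result = 1
(((((Q → ¬P) → P) → P) → Q) → R): 1 > 0.1, so result = 0.1
((((((Q → ¬P) → P) → P) → Q) → R) → Q): 0.1 ≤ 0.9, so result = 1
(((((((Q → ¬P) → P) → P) → Q) → R) → Q) → Q): 1 > 0.9, so result = 0.9
((((((((Q → ¬P) → P) → P) → Q) → R) → Q) → Q) → Q): 0.9 ≤ 0.9, so result = 1
(((((((((Q → ¬P) → P) → P) → Q) → R) → Q) → Q) → Q) → R): 1 > 0.1, so result = 0.1
((((((((((Q → ¬P) → P) → P) → Q) → R) → Q) → Q) → Q) → R) → P): 0.1 ≤ 0.3, so result = 1
(((((((((((Q → ¬P) → P) → P) → Q) → R) → Q) → Q) → Q) → R) → P) → R): 1 > 0.1, so result = 0.1
((((((((((((Q → ¬P) → P) → P) → Q) → R) → Q) → Q) → Q) → R) → P) → R) → R): 0.1 ≤ 0.1, so result = 1
(((((((((((((Q → ¬P) → P) → P) → Q) → R) → Q) → Q) → Q) → R) → P) → R) → R) → Q): 1 > 0.9, so result = 0.9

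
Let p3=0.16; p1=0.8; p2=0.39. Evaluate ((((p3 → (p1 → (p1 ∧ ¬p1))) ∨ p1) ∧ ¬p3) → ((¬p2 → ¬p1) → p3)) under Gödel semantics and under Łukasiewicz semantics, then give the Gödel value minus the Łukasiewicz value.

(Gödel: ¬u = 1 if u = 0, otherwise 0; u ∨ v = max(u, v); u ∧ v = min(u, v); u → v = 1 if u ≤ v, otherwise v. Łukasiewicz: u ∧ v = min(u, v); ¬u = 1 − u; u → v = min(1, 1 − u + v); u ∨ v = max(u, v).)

0.27

Gödel evaluation:
  ¬p1: Gödel ¬ of 0.8 = 0 (operand ≠ 0)
  (p1 ∧ ¬p1) = min(0.8, 0) = 0
  (p1 → (p1 ∧ ¬p1)): 0.8 > 0, so result = 0
  (p3 → (p1 → (p1 ∧ ¬p1))): 0.16 > 0, so result = 0
  ((p3 → (p1 → (p1 ∧ ¬p1))) ∨ p1) = max(0, 0.8) = 0.8
  ¬p3: Gödel ¬ of 0.16 = 0 (operand ≠ 0)
  (((p3 → (p1 → (p1 ∧ ¬p1))) ∨ p1) ∧ ¬p3) = min(0.8, 0) = 0
  ¬p2: Gödel ¬ of 0.39 = 0 (operand ≠ 0)
  ¬p1: Gödel ¬ of 0.8 = 0 (operand ≠ 0)
  (¬p2 → ¬p1): 0 ≤ 0, so result = 1
  ((¬p2 → ¬p1) → p3): 1 > 0.16, so result = 0.16
  ((((p3 → (p1 → (p1 ∧ ¬p1))) ∨ p1) ∧ ¬p3) → ((¬p2 → ¬p1) → p3)): 0 ≤ 0.16, so result = 1
  Gödel value = 1
Łukasiewicz evaluation:
  ¬p1: Łukasiewicz ¬ gives 1 − 0.8 = 0.2
  (p1 ∧ ¬p1) = min(0.8, 0.2) = 0.2
  (p1 → (p1 ∧ ¬p1)): min(1, 1 − 0.8 + 0.2) = 0.4
  (p3 → (p1 → (p1 ∧ ¬p1))): min(1, 1 − 0.16 + 0.4) = 1
  ((p3 → (p1 → (p1 ∧ ¬p1))) ∨ p1) = max(1, 0.8) = 1
  ¬p3: Łukasiewicz ¬ gives 1 − 0.16 = 0.84
  (((p3 → (p1 → (p1 ∧ ¬p1))) ∨ p1) ∧ ¬p3) = min(1, 0.84) = 0.84
  ¬p2: Łukasiewicz ¬ gives 1 − 0.39 = 0.61
  ¬p1: Łukasiewicz ¬ gives 1 − 0.8 = 0.2
  (¬p2 → ¬p1): min(1, 1 − 0.61 + 0.2) = 0.59
  ((¬p2 → ¬p1) → p3): min(1, 1 − 0.59 + 0.16) = 0.57
  ((((p3 → (p1 → (p1 ∧ ¬p1))) ∨ p1) ∧ ¬p3) → ((¬p2 → ¬p1) → p3)): min(1, 1 − 0.84 + 0.57) = 0.73
  Łukasiewicz value = 0.73
Difference: 1 − 0.73 = 0.27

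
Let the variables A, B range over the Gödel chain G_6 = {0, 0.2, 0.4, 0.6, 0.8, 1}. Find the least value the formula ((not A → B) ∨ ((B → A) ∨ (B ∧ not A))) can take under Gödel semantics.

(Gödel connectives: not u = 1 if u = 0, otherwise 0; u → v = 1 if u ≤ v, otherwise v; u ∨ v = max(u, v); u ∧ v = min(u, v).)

0.20

The minimum is attained at A = 0, B = 0.2:
  not A: Gödel ¬ of 0 = 1 (operand is 0)
  (not A → B): 1 > 0.2, so result = 0.2
  (B → A): 0.2 > 0, so result = 0
  not A: Gödel ¬ of 0 = 1 (operand is 0)
  (B ∧ not A) = min(0.2, 1) = 0.2
  ((B → A) ∨ (B ∧ not A)) = max(0, 0.2) = 0.2
  ((not A → B) ∨ ((B → A) ∨ (B ∧ not A))) = max(0.2, 0.2) = 0.2
Checking all 36 assignments confirms none give a value below 0.20.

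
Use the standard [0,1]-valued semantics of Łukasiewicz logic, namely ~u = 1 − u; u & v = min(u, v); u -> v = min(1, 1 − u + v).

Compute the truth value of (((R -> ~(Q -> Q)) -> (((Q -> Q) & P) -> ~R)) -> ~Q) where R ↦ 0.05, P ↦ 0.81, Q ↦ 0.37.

0.63

(Q -> Q): min(1, 1 − 0.37 + 0.37) = 1
~(Q -> Q): Łukasiewicz ¬ gives 1 − 1 = 0
(R -> ~(Q -> Q)): min(1, 1 − 0.05 + 0) = 0.95
(Q -> Q): min(1, 1 − 0.37 + 0.37) = 1
((Q -> Q) & P) = min(1, 0.81) = 0.81
~R: Łukasiewicz ¬ gives 1 − 0.05 = 0.95
(((Q -> Q) & P) -> ~R): min(1, 1 − 0.81 + 0.95) = 1
((R -> ~(Q -> Q)) -> (((Q -> Q) & P) -> ~R)): min(1, 1 − 0.95 + 1) = 1
~Q: Łukasiewicz ¬ gives 1 − 0.37 = 0.63
(((R -> ~(Q -> Q)) -> (((Q -> Q) & P) -> ~R)) -> ~Q): min(1, 1 − 1 + 0.63) = 0.63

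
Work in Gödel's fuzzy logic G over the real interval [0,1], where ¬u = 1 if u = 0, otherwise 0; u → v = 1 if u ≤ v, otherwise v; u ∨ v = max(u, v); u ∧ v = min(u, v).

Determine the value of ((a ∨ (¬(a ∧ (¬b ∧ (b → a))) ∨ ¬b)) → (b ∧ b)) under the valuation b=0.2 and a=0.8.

¬b: Gödel ¬ of 0.2 = 0 (operand ≠ 0)
(b → a): 0.2 ≤ 0.8, so result = 1
(¬b ∧ (b → a)) = min(0, 1) = 0
(a ∧ (¬b ∧ (b → a))) = min(0.8, 0) = 0
¬(a ∧ (¬b ∧ (b → a))): Gödel ¬ of 0 = 1 (operand is 0)
¬b: Gödel ¬ of 0.2 = 0 (operand ≠ 0)
(¬(a ∧ (¬b ∧ (b → a))) ∨ ¬b) = max(1, 0) = 1
(a ∨ (¬(a ∧ (¬b ∧ (b → a))) ∨ ¬b)) = max(0.8, 1) = 1
(b ∧ b) = min(0.2, 0.2) = 0.2
((a ∨ (¬(a ∧ (¬b ∧ (b → a))) ∨ ¬b)) → (b ∧ b)): 1 > 0.2, so result = 0.2

0.20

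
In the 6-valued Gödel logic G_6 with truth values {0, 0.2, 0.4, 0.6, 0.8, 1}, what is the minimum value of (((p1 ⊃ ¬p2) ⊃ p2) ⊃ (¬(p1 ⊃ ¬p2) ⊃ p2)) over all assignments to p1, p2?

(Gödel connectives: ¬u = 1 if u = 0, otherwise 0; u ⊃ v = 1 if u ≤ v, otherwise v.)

0.20

The minimum is attained at p1 = 0.2, p2 = 0.2:
  ¬p2: Gödel ¬ of 0.2 = 0 (operand ≠ 0)
  (p1 ⊃ ¬p2): 0.2 > 0, so result = 0
  ((p1 ⊃ ¬p2) ⊃ p2): 0 ≤ 0.2, so result = 1
  ¬p2: Gödel ¬ of 0.2 = 0 (operand ≠ 0)
  (p1 ⊃ ¬p2): 0.2 > 0, so result = 0
  ¬(p1 ⊃ ¬p2): Gödel ¬ of 0 = 1 (operand is 0)
  (¬(p1 ⊃ ¬p2) ⊃ p2): 1 > 0.2, so result = 0.2
  (((p1 ⊃ ¬p2) ⊃ p2) ⊃ (¬(p1 ⊃ ¬p2) ⊃ p2)): 1 > 0.2, so result = 0.2
Checking all 36 assignments confirms none give a value below 0.20.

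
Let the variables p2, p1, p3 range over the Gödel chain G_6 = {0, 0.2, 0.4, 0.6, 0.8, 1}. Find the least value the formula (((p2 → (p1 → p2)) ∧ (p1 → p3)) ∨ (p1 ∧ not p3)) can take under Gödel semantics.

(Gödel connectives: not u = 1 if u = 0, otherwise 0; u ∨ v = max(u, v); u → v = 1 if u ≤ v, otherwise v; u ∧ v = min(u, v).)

0.20

The minimum is attained at p2 = 0, p1 = 0.2, p3 = 0:
  (p1 → p2): 0.2 > 0, so result = 0
  (p2 → (p1 → p2)): 0 ≤ 0, so result = 1
  (p1 → p3): 0.2 > 0, so result = 0
  ((p2 → (p1 → p2)) ∧ (p1 → p3)) = min(1, 0) = 0
  not p3: Gödel ¬ of 0 = 1 (operand is 0)
  (p1 ∧ not p3) = min(0.2, 1) = 0.2
  (((p2 → (p1 → p2)) ∧ (p1 → p3)) ∨ (p1 ∧ not p3)) = max(0, 0.2) = 0.2
Checking all 216 assignments confirms none give a value below 0.20.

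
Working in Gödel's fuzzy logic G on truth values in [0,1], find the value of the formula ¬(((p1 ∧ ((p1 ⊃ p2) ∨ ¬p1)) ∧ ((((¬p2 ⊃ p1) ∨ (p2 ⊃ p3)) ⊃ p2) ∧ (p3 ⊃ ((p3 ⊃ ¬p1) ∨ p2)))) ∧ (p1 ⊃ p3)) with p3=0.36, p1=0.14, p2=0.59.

(p1 ⊃ p2): 0.14 ≤ 0.59, so result = 1
¬p1: Gödel ¬ of 0.14 = 0 (operand ≠ 0)
((p1 ⊃ p2) ∨ ¬p1) = max(1, 0) = 1
(p1 ∧ ((p1 ⊃ p2) ∨ ¬p1)) = min(0.14, 1) = 0.14
¬p2: Gödel ¬ of 0.59 = 0 (operand ≠ 0)
(¬p2 ⊃ p1): 0 ≤ 0.14, so result = 1
(p2 ⊃ p3): 0.59 > 0.36, so result = 0.36
((¬p2 ⊃ p1) ∨ (p2 ⊃ p3)) = max(1, 0.36) = 1
(((¬p2 ⊃ p1) ∨ (p2 ⊃ p3)) ⊃ p2): 1 > 0.59, so result = 0.59
¬p1: Gödel ¬ of 0.14 = 0 (operand ≠ 0)
(p3 ⊃ ¬p1): 0.36 > 0, so result = 0
((p3 ⊃ ¬p1) ∨ p2) = max(0, 0.59) = 0.59
(p3 ⊃ ((p3 ⊃ ¬p1) ∨ p2)): 0.36 ≤ 0.59, so result = 1
((((¬p2 ⊃ p1) ∨ (p2 ⊃ p3)) ⊃ p2) ∧ (p3 ⊃ ((p3 ⊃ ¬p1) ∨ p2))) = min(0.59, 1) = 0.59
((p1 ∧ ((p1 ⊃ p2) ∨ ¬p1)) ∧ ((((¬p2 ⊃ p1) ∨ (p2 ⊃ p3)) ⊃ p2) ∧ (p3 ⊃ ((p3 ⊃ ¬p1) ∨ p2)))) = min(0.14, 0.59) = 0.14
(p1 ⊃ p3): 0.14 ≤ 0.36, so result = 1
(((p1 ∧ ((p1 ⊃ p2) ∨ ¬p1)) ∧ ((((¬p2 ⊃ p1) ∨ (p2 ⊃ p3)) ⊃ p2) ∧ (p3 ⊃ ((p3 ⊃ ¬p1) ∨ p2)))) ∧ (p1 ⊃ p3)) = min(0.14, 1) = 0.14
¬(((p1 ∧ ((p1 ⊃ p2) ∨ ¬p1)) ∧ ((((¬p2 ⊃ p1) ∨ (p2 ⊃ p3)) ⊃ p2) ∧ (p3 ⊃ ((p3 ⊃ ¬p1) ∨ p2)))) ∧ (p1 ⊃ p3)): Gödel ¬ of 0.14 = 0 (operand ≠ 0)

0.00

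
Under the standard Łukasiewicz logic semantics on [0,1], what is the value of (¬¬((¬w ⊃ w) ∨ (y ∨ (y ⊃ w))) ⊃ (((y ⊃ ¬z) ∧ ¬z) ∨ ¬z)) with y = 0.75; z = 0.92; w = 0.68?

¬w: Łukasiewicz ¬ gives 1 − 0.68 = 0.32
(¬w ⊃ w): min(1, 1 − 0.32 + 0.68) = 1
(y ⊃ w): min(1, 1 − 0.75 + 0.68) = 0.93
(y ∨ (y ⊃ w)) = max(0.75, 0.93) = 0.93
((¬w ⊃ w) ∨ (y ∨ (y ⊃ w))) = max(1, 0.93) = 1
¬((¬w ⊃ w) ∨ (y ∨ (y ⊃ w))): Łukasiewicz ¬ gives 1 − 1 = 0
¬¬((¬w ⊃ w) ∨ (y ∨ (y ⊃ w))): Łukasiewicz ¬ gives 1 − 0 = 1
¬z: Łukasiewicz ¬ gives 1 − 0.92 = 0.08
(y ⊃ ¬z): min(1, 1 − 0.75 + 0.08) = 0.33
¬z: Łukasiewicz ¬ gives 1 − 0.92 = 0.08
((y ⊃ ¬z) ∧ ¬z) = min(0.33, 0.08) = 0.08
¬z: Łukasiewicz ¬ gives 1 − 0.92 = 0.08
(((y ⊃ ¬z) ∧ ¬z) ∨ ¬z) = max(0.08, 0.08) = 0.08
(¬¬((¬w ⊃ w) ∨ (y ∨ (y ⊃ w))) ⊃ (((y ⊃ ¬z) ∧ ¬z) ∨ ¬z)): min(1, 1 − 1 + 0.08) = 0.08

0.08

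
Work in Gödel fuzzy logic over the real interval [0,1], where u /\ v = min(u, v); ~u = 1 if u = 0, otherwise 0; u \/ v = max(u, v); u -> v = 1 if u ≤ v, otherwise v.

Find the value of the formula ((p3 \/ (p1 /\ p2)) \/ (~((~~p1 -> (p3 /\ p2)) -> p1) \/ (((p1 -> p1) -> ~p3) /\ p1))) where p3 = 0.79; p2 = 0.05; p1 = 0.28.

0.79

(p1 /\ p2) = min(0.28, 0.05) = 0.05
(p3 \/ (p1 /\ p2)) = max(0.79, 0.05) = 0.79
~p1: Gödel ¬ of 0.28 = 0 (operand ≠ 0)
~~p1: Gödel ¬ of 0 = 1 (operand is 0)
(p3 /\ p2) = min(0.79, 0.05) = 0.05
(~~p1 -> (p3 /\ p2)): 1 > 0.05, so result = 0.05
((~~p1 -> (p3 /\ p2)) -> p1): 0.05 ≤ 0.28, so result = 1
~((~~p1 -> (p3 /\ p2)) -> p1): Gödel ¬ of 1 = 0 (operand ≠ 0)
(p1 -> p1): 0.28 ≤ 0.28, so result = 1
~p3: Gödel ¬ of 0.79 = 0 (operand ≠ 0)
((p1 -> p1) -> ~p3): 1 > 0, so result = 0
(((p1 -> p1) -> ~p3) /\ p1) = min(0, 0.28) = 0
(~((~~p1 -> (p3 /\ p2)) -> p1) \/ (((p1 -> p1) -> ~p3) /\ p1)) = max(0, 0) = 0
((p3 \/ (p1 /\ p2)) \/ (~((~~p1 -> (p3 /\ p2)) -> p1) \/ (((p1 -> p1) -> ~p3) /\ p1))) = max(0.79, 0) = 0.79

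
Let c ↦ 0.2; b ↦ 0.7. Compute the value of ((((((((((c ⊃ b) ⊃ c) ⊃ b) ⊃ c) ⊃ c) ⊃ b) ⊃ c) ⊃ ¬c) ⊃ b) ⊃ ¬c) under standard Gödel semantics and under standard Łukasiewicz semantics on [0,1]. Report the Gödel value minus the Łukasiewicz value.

-1.00

Gödel evaluation:
  (c ⊃ b): 0.2 ≤ 0.7, so result = 1
  ((c ⊃ b) ⊃ c): 1 > 0.2, so result = 0.2
  (((c ⊃ b) ⊃ c) ⊃ b): 0.2 ≤ 0.7, so result = 1
  ((((c ⊃ b) ⊃ c) ⊃ b) ⊃ c): 1 > 0.2, so result = 0.2
  (((((c ⊃ b) ⊃ c) ⊃ b) ⊃ c) ⊃ c): 0.2 ≤ 0.2, so result = 1
  ((((((c ⊃ b) ⊃ c) ⊃ b) ⊃ c) ⊃ c) ⊃ b): 1 > 0.7, so result = 0.7
  (((((((c ⊃ b) ⊃ c) ⊃ b) ⊃ c) ⊃ c) ⊃ b) ⊃ c): 0.7 > 0.2, so result = 0.2
  ¬c: Gödel ¬ of 0.2 = 0 (operand ≠ 0)
  ((((((((c ⊃ b) ⊃ c) ⊃ b) ⊃ c) ⊃ c) ⊃ b) ⊃ c) ⊃ ¬c): 0.2 > 0, so result = 0
  (((((((((c ⊃ b) ⊃ c) ⊃ b) ⊃ c) ⊃ c) ⊃ b) ⊃ c) ⊃ ¬c) ⊃ b): 0 ≤ 0.7, so result = 1
  ¬c: Gödel ¬ of 0.2 = 0 (operand ≠ 0)
  ((((((((((c ⊃ b) ⊃ c) ⊃ b) ⊃ c) ⊃ c) ⊃ b) ⊃ c) ⊃ ¬c) ⊃ b) ⊃ ¬c): 1 > 0, so result = 0
  Gödel value = 0
Łukasiewicz evaluation:
  (c ⊃ b): min(1, 1 − 0.2 + 0.7) = 1
  ((c ⊃ b) ⊃ c): min(1, 1 − 1 + 0.2) = 0.2
  (((c ⊃ b) ⊃ c) ⊃ b): min(1, 1 − 0.2 + 0.7) = 1
  ((((c ⊃ b) ⊃ c) ⊃ b) ⊃ c): min(1, 1 − 1 + 0.2) = 0.2
  (((((c ⊃ b) ⊃ c) ⊃ b) ⊃ c) ⊃ c): min(1, 1 − 0.2 + 0.2) = 1
  ((((((c ⊃ b) ⊃ c) ⊃ b) ⊃ c) ⊃ c) ⊃ b): min(1, 1 − 1 + 0.7) = 0.7
  (((((((c ⊃ b) ⊃ c) ⊃ b) ⊃ c) ⊃ c) ⊃ b) ⊃ c): min(1, 1 − 0.7 + 0.2) = 0.5
  ¬c: Łukasiewicz ¬ gives 1 − 0.2 = 0.8
  ((((((((c ⊃ b) ⊃ c) ⊃ b) ⊃ c) ⊃ c) ⊃ b) ⊃ c) ⊃ ¬c): min(1, 1 − 0.5 + 0.8) = 1
  (((((((((c ⊃ b) ⊃ c) ⊃ b) ⊃ c) ⊃ c) ⊃ b) ⊃ c) ⊃ ¬c) ⊃ b): min(1, 1 − 1 + 0.7) = 0.7
  ¬c: Łukasiewicz ¬ gives 1 − 0.2 = 0.8
  ((((((((((c ⊃ b) ⊃ c) ⊃ b) ⊃ c) ⊃ c) ⊃ b) ⊃ c) ⊃ ¬c) ⊃ b) ⊃ ¬c): min(1, 1 − 0.7 + 0.8) = 1
  Łukasiewicz value = 1
Difference: 0 − 1 = -1.00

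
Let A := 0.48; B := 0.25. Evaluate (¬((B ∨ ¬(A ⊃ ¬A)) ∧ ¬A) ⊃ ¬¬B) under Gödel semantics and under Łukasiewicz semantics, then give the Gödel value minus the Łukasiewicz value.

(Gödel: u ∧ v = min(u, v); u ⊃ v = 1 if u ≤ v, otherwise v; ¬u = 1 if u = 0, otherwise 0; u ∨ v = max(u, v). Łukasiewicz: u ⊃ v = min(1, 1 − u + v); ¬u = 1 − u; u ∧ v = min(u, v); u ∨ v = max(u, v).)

Gödel evaluation:
  ¬A: Gödel ¬ of 0.48 = 0 (operand ≠ 0)
  (A ⊃ ¬A): 0.48 > 0, so result = 0
  ¬(A ⊃ ¬A): Gödel ¬ of 0 = 1 (operand is 0)
  (B ∨ ¬(A ⊃ ¬A)) = max(0.25, 1) = 1
  ¬A: Gödel ¬ of 0.48 = 0 (operand ≠ 0)
  ((B ∨ ¬(A ⊃ ¬A)) ∧ ¬A) = min(1, 0) = 0
  ¬((B ∨ ¬(A ⊃ ¬A)) ∧ ¬A): Gödel ¬ of 0 = 1 (operand is 0)
  ¬B: Gödel ¬ of 0.25 = 0 (operand ≠ 0)
  ¬¬B: Gödel ¬ of 0 = 1 (operand is 0)
  (¬((B ∨ ¬(A ⊃ ¬A)) ∧ ¬A) ⊃ ¬¬B): 1 ≤ 1, so result = 1
  Gödel value = 1
Łukasiewicz evaluation:
  ¬A: Łukasiewicz ¬ gives 1 − 0.48 = 0.52
  (A ⊃ ¬A): min(1, 1 − 0.48 + 0.52) = 1
  ¬(A ⊃ ¬A): Łukasiewicz ¬ gives 1 − 1 = 0
  (B ∨ ¬(A ⊃ ¬A)) = max(0.25, 0) = 0.25
  ¬A: Łukasiewicz ¬ gives 1 − 0.48 = 0.52
  ((B ∨ ¬(A ⊃ ¬A)) ∧ ¬A) = min(0.25, 0.52) = 0.25
  ¬((B ∨ ¬(A ⊃ ¬A)) ∧ ¬A): Łukasiewicz ¬ gives 1 − 0.25 = 0.75
  ¬B: Łukasiewicz ¬ gives 1 − 0.25 = 0.75
  ¬¬B: Łukasiewicz ¬ gives 1 − 0.75 = 0.25
  (¬((B ∨ ¬(A ⊃ ¬A)) ∧ ¬A) ⊃ ¬¬B): min(1, 1 − 0.75 + 0.25) = 0.5
  Łukasiewicz value = 0.5
Difference: 1 − 0.5 = 0.50

0.50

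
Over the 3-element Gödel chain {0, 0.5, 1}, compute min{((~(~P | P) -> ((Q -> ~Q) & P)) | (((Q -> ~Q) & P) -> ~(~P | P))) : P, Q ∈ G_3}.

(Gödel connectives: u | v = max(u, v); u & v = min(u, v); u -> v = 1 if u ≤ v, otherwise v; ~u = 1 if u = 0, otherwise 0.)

Every assignment gives 1. For instance at P = 0, Q = 0:
  ~P: Gödel ¬ of 0 = 1 (operand is 0)
  (~P | P) = max(1, 0) = 1
  ~(~P | P): Gödel ¬ of 1 = 0 (operand ≠ 0)
  ~Q: Gödel ¬ of 0 = 1 (operand is 0)
  (Q -> ~Q): 0 ≤ 1, so result = 1
  ((Q -> ~Q) & P) = min(1, 0) = 0
  (~(~P | P) -> ((Q -> ~Q) & P)): 0 ≤ 0, so result = 1
  ~Q: Gödel ¬ of 0 = 1 (operand is 0)
  (Q -> ~Q): 0 ≤ 1, so result = 1
  ((Q -> ~Q) & P) = min(1, 0) = 0
  ~P: Gödel ¬ of 0 = 1 (operand is 0)
  (~P | P) = max(1, 0) = 1
  ~(~P | P): Gödel ¬ of 1 = 0 (operand ≠ 0)
  (((Q -> ~Q) & P) -> ~(~P | P)): 0 ≤ 0, so result = 1
  ((~(~P | P) -> ((Q -> ~Q) & P)) | (((Q -> ~Q) & P) -> ~(~P | P))) = max(1, 1) = 1
All 9 assignments give value 1 — the formula is a G_3-tautology.

1.00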